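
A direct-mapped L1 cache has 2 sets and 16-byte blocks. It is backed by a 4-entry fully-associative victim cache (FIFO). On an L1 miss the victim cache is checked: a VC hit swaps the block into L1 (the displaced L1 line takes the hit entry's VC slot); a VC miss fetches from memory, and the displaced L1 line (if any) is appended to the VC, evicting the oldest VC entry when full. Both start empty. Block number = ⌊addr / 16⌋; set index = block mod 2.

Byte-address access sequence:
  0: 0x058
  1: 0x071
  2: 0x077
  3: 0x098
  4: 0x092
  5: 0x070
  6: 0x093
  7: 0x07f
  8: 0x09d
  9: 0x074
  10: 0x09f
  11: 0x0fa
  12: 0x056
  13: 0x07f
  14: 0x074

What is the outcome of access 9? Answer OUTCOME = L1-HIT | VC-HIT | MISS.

  [0] addr=0x58 blk=5 s=1: MISS | VC []
  [1] addr=0x71 blk=7 s=1: MISS | VC [5]
  [2] addr=0x77 blk=7 s=1: L1-HIT | VC [5]
  [3] addr=0x98 blk=9 s=1: MISS | VC [5, 7]
  [4] addr=0x92 blk=9 s=1: L1-HIT | VC [5, 7]
  [5] addr=0x70 blk=7 s=1: VC-HIT | VC [5, 9]
  [6] addr=0x93 blk=9 s=1: VC-HIT | VC [5, 7]
  [7] addr=0x7f blk=7 s=1: VC-HIT | VC [5, 9]
  [8] addr=0x9d blk=9 s=1: VC-HIT | VC [5, 7]
  [9] addr=0x74 blk=7 s=1: VC-HIT | VC [5, 9]
  [10] addr=0x9f blk=9 s=1: VC-HIT | VC [5, 7]
  [11] addr=0xfa blk=15 s=1: MISS | VC [5, 7, 9]
  [12] addr=0x56 blk=5 s=1: VC-HIT | VC [15, 7, 9]
  [13] addr=0x7f blk=7 s=1: VC-HIT | VC [15, 5, 9]
  [14] addr=0x74 blk=7 s=1: L1-HIT | VC [15, 5, 9]

OUTCOME = VC-HIT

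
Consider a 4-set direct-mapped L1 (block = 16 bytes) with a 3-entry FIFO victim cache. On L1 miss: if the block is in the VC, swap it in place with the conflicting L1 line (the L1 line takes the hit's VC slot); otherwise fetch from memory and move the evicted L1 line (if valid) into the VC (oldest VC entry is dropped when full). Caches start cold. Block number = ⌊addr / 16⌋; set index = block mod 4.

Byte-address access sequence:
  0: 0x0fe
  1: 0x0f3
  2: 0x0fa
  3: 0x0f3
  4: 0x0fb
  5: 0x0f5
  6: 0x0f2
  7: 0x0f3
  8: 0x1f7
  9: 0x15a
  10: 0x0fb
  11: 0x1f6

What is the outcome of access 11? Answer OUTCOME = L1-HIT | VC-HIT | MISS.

#0 0xfe→b15/s3 MISS; vc=[]
#1 0xf3→b15/s3 L1-HIT; vc=[]
#2 0xfa→b15/s3 L1-HIT; vc=[]
#3 0xf3→b15/s3 L1-HIT; vc=[]
#4 0xfb→b15/s3 L1-HIT; vc=[]
#5 0xf5→b15/s3 L1-HIT; vc=[]
#6 0xf2→b15/s3 L1-HIT; vc=[]
#7 0xf3→b15/s3 L1-HIT; vc=[]
#8 0x1f7→b31/s3 MISS; vc=[15]
#9 0x15a→b21/s1 MISS; vc=[15]
#10 0xfb→b15/s3 VC-HIT; vc=[31]
#11 0x1f6→b31/s3 VC-HIT; vc=[15]

OUTCOME = VC-HIT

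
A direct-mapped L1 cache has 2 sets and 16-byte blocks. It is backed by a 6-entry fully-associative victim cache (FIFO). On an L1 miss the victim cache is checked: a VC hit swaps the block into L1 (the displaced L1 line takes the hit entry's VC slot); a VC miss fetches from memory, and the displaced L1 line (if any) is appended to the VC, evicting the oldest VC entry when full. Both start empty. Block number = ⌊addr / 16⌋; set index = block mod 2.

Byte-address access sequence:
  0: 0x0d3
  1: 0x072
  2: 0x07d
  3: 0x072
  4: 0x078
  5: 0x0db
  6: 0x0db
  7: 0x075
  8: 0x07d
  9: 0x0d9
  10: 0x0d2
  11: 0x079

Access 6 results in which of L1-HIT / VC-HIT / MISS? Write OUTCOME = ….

0: 0xd3 (blk 13, set 1) → MISS  vc=[]
1: 0x72 (blk 7, set 1) → MISS  vc=[13]
2: 0x7d (blk 7, set 1) → L1-HIT  vc=[13]
3: 0x72 (blk 7, set 1) → L1-HIT  vc=[13]
4: 0x78 (blk 7, set 1) → L1-HIT  vc=[13]
5: 0xdb (blk 13, set 1) → VC-HIT  vc=[7]
6: 0xdb (blk 13, set 1) → L1-HIT  vc=[7]
7: 0x75 (blk 7, set 1) → VC-HIT  vc=[13]
8: 0x7d (blk 7, set 1) → L1-HIT  vc=[13]
9: 0xd9 (blk 13, set 1) → VC-HIT  vc=[7]
10: 0xd2 (blk 13, set 1) → L1-HIT  vc=[7]
11: 0x79 (blk 7, set 1) → VC-HIT  vc=[13]

OUTCOME = L1-HIT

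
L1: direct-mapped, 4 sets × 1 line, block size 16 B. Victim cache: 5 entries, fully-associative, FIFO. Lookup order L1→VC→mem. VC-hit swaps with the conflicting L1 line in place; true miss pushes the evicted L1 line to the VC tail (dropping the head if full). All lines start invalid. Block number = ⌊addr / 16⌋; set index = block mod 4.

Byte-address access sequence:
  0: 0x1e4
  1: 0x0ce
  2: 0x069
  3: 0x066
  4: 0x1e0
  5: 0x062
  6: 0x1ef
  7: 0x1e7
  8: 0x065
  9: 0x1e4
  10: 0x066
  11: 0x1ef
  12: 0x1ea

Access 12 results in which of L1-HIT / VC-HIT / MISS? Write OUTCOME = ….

OUTCOME = L1-HIT

0: 0x1e4 (blk 30, set 2) → MISS  vc=[]
1: 0xce (blk 12, set 0) → MISS  vc=[]
2: 0x69 (blk 6, set 2) → MISS  vc=[30]
3: 0x66 (blk 6, set 2) → L1-HIT  vc=[30]
4: 0x1e0 (blk 30, set 2) → VC-HIT  vc=[6]
5: 0x62 (blk 6, set 2) → VC-HIT  vc=[30]
6: 0x1ef (blk 30, set 2) → VC-HIT  vc=[6]
7: 0x1e7 (blk 30, set 2) → L1-HIT  vc=[6]
8: 0x65 (blk 6, set 2) → VC-HIT  vc=[30]
9: 0x1e4 (blk 30, set 2) → VC-HIT  vc=[6]
10: 0x66 (blk 6, set 2) → VC-HIT  vc=[30]
11: 0x1ef (blk 30, set 2) → VC-HIT  vc=[6]
12: 0x1ea (blk 30, set 2) → L1-HIT  vc=[6]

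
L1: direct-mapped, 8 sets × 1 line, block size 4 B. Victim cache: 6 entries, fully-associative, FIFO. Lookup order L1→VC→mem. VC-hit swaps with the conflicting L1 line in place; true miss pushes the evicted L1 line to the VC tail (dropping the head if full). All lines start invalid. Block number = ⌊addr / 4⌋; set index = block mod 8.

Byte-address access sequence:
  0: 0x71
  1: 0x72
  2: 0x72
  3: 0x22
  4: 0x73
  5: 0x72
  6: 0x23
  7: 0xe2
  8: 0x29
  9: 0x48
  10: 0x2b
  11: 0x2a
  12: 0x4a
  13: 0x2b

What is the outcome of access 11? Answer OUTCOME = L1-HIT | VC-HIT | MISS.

OUTCOME = L1-HIT

0: 0x71 (blk 28, set 4) → MISS  vc=[]
1: 0x72 (blk 28, set 4) → L1-HIT  vc=[]
2: 0x72 (blk 28, set 4) → L1-HIT  vc=[]
3: 0x22 (blk 8, set 0) → MISS  vc=[]
4: 0x73 (blk 28, set 4) → L1-HIT  vc=[]
5: 0x72 (blk 28, set 4) → L1-HIT  vc=[]
6: 0x23 (blk 8, set 0) → L1-HIT  vc=[]
7: 0xe2 (blk 56, set 0) → MISS  vc=[8]
8: 0x29 (blk 10, set 2) → MISS  vc=[8]
9: 0x48 (blk 18, set 2) → MISS  vc=[8, 10]
10: 0x2b (blk 10, set 2) → VC-HIT  vc=[8, 18]
11: 0x2a (blk 10, set 2) → L1-HIT  vc=[8, 18]
12: 0x4a (blk 18, set 2) → VC-HIT  vc=[8, 10]
13: 0x2b (blk 10, set 2) → VC-HIT  vc=[8, 18]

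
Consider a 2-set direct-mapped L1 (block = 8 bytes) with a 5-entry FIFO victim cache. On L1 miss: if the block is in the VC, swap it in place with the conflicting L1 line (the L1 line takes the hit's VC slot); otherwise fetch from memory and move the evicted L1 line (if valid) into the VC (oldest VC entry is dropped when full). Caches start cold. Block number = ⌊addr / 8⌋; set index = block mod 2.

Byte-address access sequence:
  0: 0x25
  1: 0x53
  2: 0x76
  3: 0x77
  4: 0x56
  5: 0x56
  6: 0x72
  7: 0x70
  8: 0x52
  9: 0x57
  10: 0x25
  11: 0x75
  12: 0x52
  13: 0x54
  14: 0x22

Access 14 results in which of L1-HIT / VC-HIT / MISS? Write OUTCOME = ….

0: 0x25 (blk 4, set 0) → MISS  vc=[]
1: 0x53 (blk 10, set 0) → MISS  vc=[4]
2: 0x76 (blk 14, set 0) → MISS  vc=[4, 10]
3: 0x77 (blk 14, set 0) → L1-HIT  vc=[4, 10]
4: 0x56 (blk 10, set 0) → VC-HIT  vc=[4, 14]
5: 0x56 (blk 10, set 0) → L1-HIT  vc=[4, 14]
6: 0x72 (blk 14, set 0) → VC-HIT  vc=[4, 10]
7: 0x70 (blk 14, set 0) → L1-HIT  vc=[4, 10]
8: 0x52 (blk 10, set 0) → VC-HIT  vc=[4, 14]
9: 0x57 (blk 10, set 0) → L1-HIT  vc=[4, 14]
10: 0x25 (blk 4, set 0) → VC-HIT  vc=[10, 14]
11: 0x75 (blk 14, set 0) → VC-HIT  vc=[10, 4]
12: 0x52 (blk 10, set 0) → VC-HIT  vc=[14, 4]
13: 0x54 (blk 10, set 0) → L1-HIT  vc=[14, 4]
14: 0x22 (blk 4, set 0) → VC-HIT  vc=[14, 10]

OUTCOME = VC-HIT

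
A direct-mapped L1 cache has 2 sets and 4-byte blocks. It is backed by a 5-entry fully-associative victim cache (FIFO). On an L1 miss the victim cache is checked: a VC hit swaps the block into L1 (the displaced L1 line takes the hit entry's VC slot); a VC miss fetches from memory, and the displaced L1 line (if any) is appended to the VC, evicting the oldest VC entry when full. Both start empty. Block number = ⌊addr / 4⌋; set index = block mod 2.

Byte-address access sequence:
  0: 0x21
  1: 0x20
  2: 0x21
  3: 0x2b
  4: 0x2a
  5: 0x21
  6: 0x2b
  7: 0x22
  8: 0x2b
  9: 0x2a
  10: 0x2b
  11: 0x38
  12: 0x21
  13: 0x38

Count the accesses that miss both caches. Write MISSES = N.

0: 0x21 (blk 8, set 0) → MISS  vc=[]
1: 0x20 (blk 8, set 0) → L1-HIT  vc=[]
2: 0x21 (blk 8, set 0) → L1-HIT  vc=[]
3: 0x2b (blk 10, set 0) → MISS  vc=[8]
4: 0x2a (blk 10, set 0) → L1-HIT  vc=[8]
5: 0x21 (blk 8, set 0) → VC-HIT  vc=[10]
6: 0x2b (blk 10, set 0) → VC-HIT  vc=[8]
7: 0x22 (blk 8, set 0) → VC-HIT  vc=[10]
8: 0x2b (blk 10, set 0) → VC-HIT  vc=[8]
9: 0x2a (blk 10, set 0) → L1-HIT  vc=[8]
10: 0x2b (blk 10, set 0) → L1-HIT  vc=[8]
11: 0x38 (blk 14, set 0) → MISS  vc=[8, 10]
12: 0x21 (blk 8, set 0) → VC-HIT  vc=[14, 10]
13: 0x38 (blk 14, set 0) → VC-HIT  vc=[8, 10]

MISSES = 3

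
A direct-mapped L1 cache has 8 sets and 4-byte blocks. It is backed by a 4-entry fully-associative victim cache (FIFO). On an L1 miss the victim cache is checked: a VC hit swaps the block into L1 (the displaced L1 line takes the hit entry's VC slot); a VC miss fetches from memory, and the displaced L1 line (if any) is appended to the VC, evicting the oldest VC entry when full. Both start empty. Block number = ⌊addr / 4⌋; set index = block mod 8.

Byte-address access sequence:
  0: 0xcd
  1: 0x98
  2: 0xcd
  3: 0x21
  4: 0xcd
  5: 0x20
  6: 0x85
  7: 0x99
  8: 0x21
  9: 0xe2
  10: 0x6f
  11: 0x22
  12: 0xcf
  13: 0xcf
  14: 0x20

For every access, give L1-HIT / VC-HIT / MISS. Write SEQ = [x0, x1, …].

SEQ = [MISS, MISS, L1-HIT, MISS, L1-HIT, L1-HIT, MISS, L1-HIT, L1-HIT, MISS, MISS, VC-HIT, VC-HIT, L1-HIT, L1-HIT]

  [0] addr=0xcd blk=51 s=3: MISS | VC []
  [1] addr=0x98 blk=38 s=6: MISS | VC []
  [2] addr=0xcd blk=51 s=3: L1-HIT | VC []
  [3] addr=0x21 blk=8 s=0: MISS | VC []
  [4] addr=0xcd blk=51 s=3: L1-HIT | VC []
  [5] addr=0x20 blk=8 s=0: L1-HIT | VC []
  [6] addr=0x85 blk=33 s=1: MISS | VC []
  [7] addr=0x99 blk=38 s=6: L1-HIT | VC []
  [8] addr=0x21 blk=8 s=0: L1-HIT | VC []
  [9] addr=0xe2 blk=56 s=0: MISS | VC [8]
  [10] addr=0x6f blk=27 s=3: MISS | VC [8, 51]
  [11] addr=0x22 blk=8 s=0: VC-HIT | VC [56, 51]
  [12] addr=0xcf blk=51 s=3: VC-HIT | VC [56, 27]
  [13] addr=0xcf blk=51 s=3: L1-HIT | VC [56, 27]
  [14] addr=0x20 blk=8 s=0: L1-HIT | VC [56, 27]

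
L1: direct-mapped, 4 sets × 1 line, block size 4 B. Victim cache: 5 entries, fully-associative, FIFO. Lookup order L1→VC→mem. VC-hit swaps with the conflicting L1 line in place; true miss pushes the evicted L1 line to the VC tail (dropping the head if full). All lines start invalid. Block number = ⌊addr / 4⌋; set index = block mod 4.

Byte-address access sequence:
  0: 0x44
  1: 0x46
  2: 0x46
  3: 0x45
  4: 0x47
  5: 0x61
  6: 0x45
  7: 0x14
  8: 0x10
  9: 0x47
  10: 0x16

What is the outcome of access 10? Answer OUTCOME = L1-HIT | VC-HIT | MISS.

#0 0x44→b17/s1 MISS; vc=[]
#1 0x46→b17/s1 L1-HIT; vc=[]
#2 0x46→b17/s1 L1-HIT; vc=[]
#3 0x45→b17/s1 L1-HIT; vc=[]
#4 0x47→b17/s1 L1-HIT; vc=[]
#5 0x61→b24/s0 MISS; vc=[]
#6 0x45→b17/s1 L1-HIT; vc=[]
#7 0x14→b5/s1 MISS; vc=[17]
#8 0x10→b4/s0 MISS; vc=[17,24]
#9 0x47→b17/s1 VC-HIT; vc=[5,24]
#10 0x16→b5/s1 VC-HIT; vc=[17,24]

OUTCOME = VC-HIT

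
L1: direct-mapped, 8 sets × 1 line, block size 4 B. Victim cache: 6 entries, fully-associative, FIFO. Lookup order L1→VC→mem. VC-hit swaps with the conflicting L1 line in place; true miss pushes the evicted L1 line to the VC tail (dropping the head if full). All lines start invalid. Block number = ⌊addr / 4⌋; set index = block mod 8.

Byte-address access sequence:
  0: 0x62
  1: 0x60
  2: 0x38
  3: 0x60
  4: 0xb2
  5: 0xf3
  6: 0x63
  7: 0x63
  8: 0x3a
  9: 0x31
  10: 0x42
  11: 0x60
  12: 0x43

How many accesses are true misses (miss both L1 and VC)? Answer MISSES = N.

MISSES = 6

0: 0x62 (blk 24, set 0) → MISS  vc=[]
1: 0x60 (blk 24, set 0) → L1-HIT  vc=[]
2: 0x38 (blk 14, set 6) → MISS  vc=[]
3: 0x60 (blk 24, set 0) → L1-HIT  vc=[]
4: 0xb2 (blk 44, set 4) → MISS  vc=[]
5: 0xf3 (blk 60, set 4) → MISS  vc=[44]
6: 0x63 (blk 24, set 0) → L1-HIT  vc=[44]
7: 0x63 (blk 24, set 0) → L1-HIT  vc=[44]
8: 0x3a (blk 14, set 6) → L1-HIT  vc=[44]
9: 0x31 (blk 12, set 4) → MISS  vc=[44, 60]
10: 0x42 (blk 16, set 0) → MISS  vc=[44, 60, 24]
11: 0x60 (blk 24, set 0) → VC-HIT  vc=[44, 60, 16]
12: 0x43 (blk 16, set 0) → VC-HIT  vc=[44, 60, 24]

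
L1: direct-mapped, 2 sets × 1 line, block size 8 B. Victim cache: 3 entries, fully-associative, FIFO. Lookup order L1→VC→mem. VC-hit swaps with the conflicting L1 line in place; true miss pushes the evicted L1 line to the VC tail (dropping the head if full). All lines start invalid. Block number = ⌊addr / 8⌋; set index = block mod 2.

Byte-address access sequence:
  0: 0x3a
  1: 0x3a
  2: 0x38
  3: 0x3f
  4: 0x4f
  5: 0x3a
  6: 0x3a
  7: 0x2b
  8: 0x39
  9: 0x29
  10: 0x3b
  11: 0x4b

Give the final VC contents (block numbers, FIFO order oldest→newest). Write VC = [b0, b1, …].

VC = [7, 5]

0: 0x3a (blk 7, set 1) → MISS  vc=[]
1: 0x3a (blk 7, set 1) → L1-HIT  vc=[]
2: 0x38 (blk 7, set 1) → L1-HIT  vc=[]
3: 0x3f (blk 7, set 1) → L1-HIT  vc=[]
4: 0x4f (blk 9, set 1) → MISS  vc=[7]
5: 0x3a (blk 7, set 1) → VC-HIT  vc=[9]
6: 0x3a (blk 7, set 1) → L1-HIT  vc=[9]
7: 0x2b (blk 5, set 1) → MISS  vc=[9, 7]
8: 0x39 (blk 7, set 1) → VC-HIT  vc=[9, 5]
9: 0x29 (blk 5, set 1) → VC-HIT  vc=[9, 7]
10: 0x3b (blk 7, set 1) → VC-HIT  vc=[9, 5]
11: 0x4b (blk 9, set 1) → VC-HIT  vc=[7, 5]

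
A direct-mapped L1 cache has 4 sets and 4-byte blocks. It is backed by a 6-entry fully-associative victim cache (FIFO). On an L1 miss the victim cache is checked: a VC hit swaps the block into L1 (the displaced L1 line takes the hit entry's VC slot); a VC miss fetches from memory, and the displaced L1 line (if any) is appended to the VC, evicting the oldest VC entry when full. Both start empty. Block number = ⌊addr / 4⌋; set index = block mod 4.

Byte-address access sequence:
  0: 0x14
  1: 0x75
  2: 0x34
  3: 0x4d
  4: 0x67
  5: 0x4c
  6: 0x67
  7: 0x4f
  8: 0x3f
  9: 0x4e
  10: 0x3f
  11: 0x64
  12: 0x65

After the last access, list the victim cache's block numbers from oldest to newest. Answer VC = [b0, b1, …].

#0 0x14→b5/s1 MISS; vc=[]
#1 0x75→b29/s1 MISS; vc=[5]
#2 0x34→b13/s1 MISS; vc=[5,29]
#3 0x4d→b19/s3 MISS; vc=[5,29]
#4 0x67→b25/s1 MISS; vc=[5,29,13]
#5 0x4c→b19/s3 L1-HIT; vc=[5,29,13]
#6 0x67→b25/s1 L1-HIT; vc=[5,29,13]
#7 0x4f→b19/s3 L1-HIT; vc=[5,29,13]
#8 0x3f→b15/s3 MISS; vc=[5,29,13,19]
#9 0x4e→b19/s3 VC-HIT; vc=[5,29,13,15]
#10 0x3f→b15/s3 VC-HIT; vc=[5,29,13,19]
#11 0x64→b25/s1 L1-HIT; vc=[5,29,13,19]
#12 0x65→b25/s1 L1-HIT; vc=[5,29,13,19]

VC = [5, 29, 13, 19]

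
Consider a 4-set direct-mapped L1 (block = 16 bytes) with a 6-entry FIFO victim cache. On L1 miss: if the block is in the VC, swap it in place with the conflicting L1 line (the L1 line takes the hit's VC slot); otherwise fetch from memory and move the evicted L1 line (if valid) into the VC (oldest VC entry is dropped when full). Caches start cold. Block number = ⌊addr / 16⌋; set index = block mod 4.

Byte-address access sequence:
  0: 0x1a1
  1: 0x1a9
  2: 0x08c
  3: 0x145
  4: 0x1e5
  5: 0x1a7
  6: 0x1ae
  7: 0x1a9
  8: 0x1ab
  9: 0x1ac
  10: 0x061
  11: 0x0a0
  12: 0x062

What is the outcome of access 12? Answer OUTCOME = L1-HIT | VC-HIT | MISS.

OUTCOME = VC-HIT

#0 0x1a1→b26/s2 MISS; vc=[]
#1 0x1a9→b26/s2 L1-HIT; vc=[]
#2 0x8c→b8/s0 MISS; vc=[]
#3 0x145→b20/s0 MISS; vc=[8]
#4 0x1e5→b30/s2 MISS; vc=[8,26]
#5 0x1a7→b26/s2 VC-HIT; vc=[8,30]
#6 0x1ae→b26/s2 L1-HIT; vc=[8,30]
#7 0x1a9→b26/s2 L1-HIT; vc=[8,30]
#8 0x1ab→b26/s2 L1-HIT; vc=[8,30]
#9 0x1ac→b26/s2 L1-HIT; vc=[8,30]
#10 0x61→b6/s2 MISS; vc=[8,30,26]
#11 0xa0→b10/s2 MISS; vc=[8,30,26,6]
#12 0x62→b6/s2 VC-HIT; vc=[8,30,26,10]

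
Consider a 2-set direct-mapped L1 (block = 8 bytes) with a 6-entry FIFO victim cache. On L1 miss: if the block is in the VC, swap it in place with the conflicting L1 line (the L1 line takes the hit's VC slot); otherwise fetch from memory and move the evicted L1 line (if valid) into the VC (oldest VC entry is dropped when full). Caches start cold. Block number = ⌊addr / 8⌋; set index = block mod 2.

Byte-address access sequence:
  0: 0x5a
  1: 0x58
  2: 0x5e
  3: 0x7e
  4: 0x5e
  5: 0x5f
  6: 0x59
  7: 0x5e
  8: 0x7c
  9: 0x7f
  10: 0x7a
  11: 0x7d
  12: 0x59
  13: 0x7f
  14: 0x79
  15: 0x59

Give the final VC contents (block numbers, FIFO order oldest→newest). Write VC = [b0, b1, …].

#0 0x5a→b11/s1 MISS; vc=[]
#1 0x58→b11/s1 L1-HIT; vc=[]
#2 0x5e→b11/s1 L1-HIT; vc=[]
#3 0x7e→b15/s1 MISS; vc=[11]
#4 0x5e→b11/s1 VC-HIT; vc=[15]
#5 0x5f→b11/s1 L1-HIT; vc=[15]
#6 0x59→b11/s1 L1-HIT; vc=[15]
#7 0x5e→b11/s1 L1-HIT; vc=[15]
#8 0x7c→b15/s1 VC-HIT; vc=[11]
#9 0x7f→b15/s1 L1-HIT; vc=[11]
#10 0x7a→b15/s1 L1-HIT; vc=[11]
#11 0x7d→b15/s1 L1-HIT; vc=[11]
#12 0x59→b11/s1 VC-HIT; vc=[15]
#13 0x7f→b15/s1 VC-HIT; vc=[11]
#14 0x79→b15/s1 L1-HIT; vc=[11]
#15 0x59→b11/s1 VC-HIT; vc=[15]

VC = [15]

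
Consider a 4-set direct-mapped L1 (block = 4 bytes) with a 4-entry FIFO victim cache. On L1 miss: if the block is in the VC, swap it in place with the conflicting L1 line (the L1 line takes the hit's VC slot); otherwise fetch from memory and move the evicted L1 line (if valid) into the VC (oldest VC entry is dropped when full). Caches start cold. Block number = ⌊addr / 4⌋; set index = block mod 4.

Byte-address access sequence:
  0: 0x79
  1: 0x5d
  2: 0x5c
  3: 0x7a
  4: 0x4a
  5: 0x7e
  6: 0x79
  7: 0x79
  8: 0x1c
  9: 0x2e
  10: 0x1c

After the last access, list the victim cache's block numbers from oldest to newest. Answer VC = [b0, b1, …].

#0 0x79→b30/s2 MISS; vc=[]
#1 0x5d→b23/s3 MISS; vc=[]
#2 0x5c→b23/s3 L1-HIT; vc=[]
#3 0x7a→b30/s2 L1-HIT; vc=[]
#4 0x4a→b18/s2 MISS; vc=[30]
#5 0x7e→b31/s3 MISS; vc=[30,23]
#6 0x79→b30/s2 VC-HIT; vc=[18,23]
#7 0x79→b30/s2 L1-HIT; vc=[18,23]
#8 0x1c→b7/s3 MISS; vc=[18,23,31]
#9 0x2e→b11/s3 MISS; vc=[18,23,31,7]
#10 0x1c→b7/s3 VC-HIT; vc=[18,23,31,11]

VC = [18, 23, 31, 11]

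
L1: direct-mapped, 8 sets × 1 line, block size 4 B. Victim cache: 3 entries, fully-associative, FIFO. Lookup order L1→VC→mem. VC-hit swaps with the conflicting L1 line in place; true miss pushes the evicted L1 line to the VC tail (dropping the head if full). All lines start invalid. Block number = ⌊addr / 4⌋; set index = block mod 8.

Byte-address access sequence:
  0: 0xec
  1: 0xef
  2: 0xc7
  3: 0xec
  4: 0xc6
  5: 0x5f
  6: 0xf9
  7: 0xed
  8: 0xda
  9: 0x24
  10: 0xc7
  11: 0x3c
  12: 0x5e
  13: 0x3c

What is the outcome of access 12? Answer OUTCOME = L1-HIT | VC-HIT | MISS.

OUTCOME = VC-HIT

  [0] addr=0xec blk=59 s=3: MISS | VC []
  [1] addr=0xef blk=59 s=3: L1-HIT | VC []
  [2] addr=0xc7 blk=49 s=1: MISS | VC []
  [3] addr=0xec blk=59 s=3: L1-HIT | VC []
  [4] addr=0xc6 blk=49 s=1: L1-HIT | VC []
  [5] addr=0x5f blk=23 s=7: MISS | VC []
  [6] addr=0xf9 blk=62 s=6: MISS | VC []
  [7] addr=0xed blk=59 s=3: L1-HIT | VC []
  [8] addr=0xda blk=54 s=6: MISS | VC [62]
  [9] addr=0x24 blk=9 s=1: MISS | VC [62, 49]
  [10] addr=0xc7 blk=49 s=1: VC-HIT | VC [62, 9]
  [11] addr=0x3c blk=15 s=7: MISS | VC [62, 9, 23]
  [12] addr=0x5e blk=23 s=7: VC-HIT | VC [62, 9, 15]
  [13] addr=0x3c blk=15 s=7: VC-HIT | VC [62, 9, 23]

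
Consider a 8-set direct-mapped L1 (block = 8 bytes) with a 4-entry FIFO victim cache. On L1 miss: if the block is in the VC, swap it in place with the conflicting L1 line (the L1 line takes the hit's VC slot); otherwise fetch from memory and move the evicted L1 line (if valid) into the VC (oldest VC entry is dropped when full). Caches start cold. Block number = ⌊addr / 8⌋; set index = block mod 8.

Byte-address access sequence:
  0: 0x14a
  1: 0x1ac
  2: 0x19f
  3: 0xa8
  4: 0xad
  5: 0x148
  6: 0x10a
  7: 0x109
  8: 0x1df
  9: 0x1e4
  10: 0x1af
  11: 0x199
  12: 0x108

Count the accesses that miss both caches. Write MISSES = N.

MISSES = 7

0: 0x14a (blk 41, set 1) → MISS  vc=[]
1: 0x1ac (blk 53, set 5) → MISS  vc=[]
2: 0x19f (blk 51, set 3) → MISS  vc=[]
3: 0xa8 (blk 21, set 5) → MISS  vc=[53]
4: 0xad (blk 21, set 5) → L1-HIT  vc=[53]
5: 0x148 (blk 41, set 1) → L1-HIT  vc=[53]
6: 0x10a (blk 33, set 1) → MISS  vc=[53, 41]
7: 0x109 (blk 33, set 1) → L1-HIT  vc=[53, 41]
8: 0x1df (blk 59, set 3) → MISS  vc=[53, 41, 51]
9: 0x1e4 (blk 60, set 4) → MISS  vc=[53, 41, 51]
10: 0x1af (blk 53, set 5) → VC-HIT  vc=[21, 41, 51]
11: 0x199 (blk 51, set 3) → VC-HIT  vc=[21, 41, 59]
12: 0x108 (blk 33, set 1) → L1-HIT  vc=[21, 41, 59]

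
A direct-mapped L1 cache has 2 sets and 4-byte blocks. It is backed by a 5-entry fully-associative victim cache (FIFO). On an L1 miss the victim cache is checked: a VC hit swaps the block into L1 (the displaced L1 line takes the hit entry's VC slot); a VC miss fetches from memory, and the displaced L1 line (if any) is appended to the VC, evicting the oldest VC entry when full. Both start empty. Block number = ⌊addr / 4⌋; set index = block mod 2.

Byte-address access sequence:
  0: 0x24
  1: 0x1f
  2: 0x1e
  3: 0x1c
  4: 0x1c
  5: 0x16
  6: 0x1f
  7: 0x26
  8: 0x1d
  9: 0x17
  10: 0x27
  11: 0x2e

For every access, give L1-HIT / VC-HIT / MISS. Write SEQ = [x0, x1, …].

SEQ = [MISS, MISS, L1-HIT, L1-HIT, L1-HIT, MISS, VC-HIT, VC-HIT, VC-HIT, VC-HIT, VC-HIT, MISS]

  [0] addr=0x24 blk=9 s=1: MISS | VC []
  [1] addr=0x1f blk=7 s=1: MISS | VC [9]
  [2] addr=0x1e blk=7 s=1: L1-HIT | VC [9]
  [3] addr=0x1c blk=7 s=1: L1-HIT | VC [9]
  [4] addr=0x1c blk=7 s=1: L1-HIT | VC [9]
  [5] addr=0x16 blk=5 s=1: MISS | VC [9, 7]
  [6] addr=0x1f blk=7 s=1: VC-HIT | VC [9, 5]
  [7] addr=0x26 blk=9 s=1: VC-HIT | VC [7, 5]
  [8] addr=0x1d blk=7 s=1: VC-HIT | VC [9, 5]
  [9] addr=0x17 blk=5 s=1: VC-HIT | VC [9, 7]
  [10] addr=0x27 blk=9 s=1: VC-HIT | VC [5, 7]
  [11] addr=0x2e blk=11 s=1: MISS | VC [5, 7, 9]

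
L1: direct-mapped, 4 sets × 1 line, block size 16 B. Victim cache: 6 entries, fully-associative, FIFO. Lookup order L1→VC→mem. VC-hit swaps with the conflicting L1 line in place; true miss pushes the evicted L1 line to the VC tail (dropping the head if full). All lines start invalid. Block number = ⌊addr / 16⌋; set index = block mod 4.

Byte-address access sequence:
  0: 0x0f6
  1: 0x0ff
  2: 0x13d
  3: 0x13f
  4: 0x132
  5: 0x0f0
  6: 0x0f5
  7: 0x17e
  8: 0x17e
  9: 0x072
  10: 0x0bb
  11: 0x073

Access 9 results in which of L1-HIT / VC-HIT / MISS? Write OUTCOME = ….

#0 0xf6→b15/s3 MISS; vc=[]
#1 0xff→b15/s3 L1-HIT; vc=[]
#2 0x13d→b19/s3 MISS; vc=[15]
#3 0x13f→b19/s3 L1-HIT; vc=[15]
#4 0x132→b19/s3 L1-HIT; vc=[15]
#5 0xf0→b15/s3 VC-HIT; vc=[19]
#6 0xf5→b15/s3 L1-HIT; vc=[19]
#7 0x17e→b23/s3 MISS; vc=[19,15]
#8 0x17e→b23/s3 L1-HIT; vc=[19,15]
#9 0x72→b7/s3 MISS; vc=[19,15,23]
#10 0xbb→b11/s3 MISS; vc=[19,15,23,7]
#11 0x73→b7/s3 VC-HIT; vc=[19,15,23,11]

OUTCOME = MISS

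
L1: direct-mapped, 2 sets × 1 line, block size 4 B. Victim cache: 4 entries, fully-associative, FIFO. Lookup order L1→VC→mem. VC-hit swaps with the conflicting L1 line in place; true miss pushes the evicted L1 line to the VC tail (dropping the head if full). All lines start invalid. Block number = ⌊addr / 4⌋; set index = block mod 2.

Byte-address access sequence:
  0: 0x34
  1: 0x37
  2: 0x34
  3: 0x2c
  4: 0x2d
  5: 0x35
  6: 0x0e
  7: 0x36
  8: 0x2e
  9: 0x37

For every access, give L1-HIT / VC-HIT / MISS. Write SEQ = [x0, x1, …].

SEQ = [MISS, L1-HIT, L1-HIT, MISS, L1-HIT, VC-HIT, MISS, VC-HIT, VC-HIT, VC-HIT]

  [0] addr=0x34 blk=13 s=1: MISS | VC []
  [1] addr=0x37 blk=13 s=1: L1-HIT | VC []
  [2] addr=0x34 blk=13 s=1: L1-HIT | VC []
  [3] addr=0x2c blk=11 s=1: MISS | VC [13]
  [4] addr=0x2d blk=11 s=1: L1-HIT | VC [13]
  [5] addr=0x35 blk=13 s=1: VC-HIT | VC [11]
  [6] addr=0xe blk=3 s=1: MISS | VC [11, 13]
  [7] addr=0x36 blk=13 s=1: VC-HIT | VC [11, 3]
  [8] addr=0x2e blk=11 s=1: VC-HIT | VC [13, 3]
  [9] addr=0x37 blk=13 s=1: VC-HIT | VC [11, 3]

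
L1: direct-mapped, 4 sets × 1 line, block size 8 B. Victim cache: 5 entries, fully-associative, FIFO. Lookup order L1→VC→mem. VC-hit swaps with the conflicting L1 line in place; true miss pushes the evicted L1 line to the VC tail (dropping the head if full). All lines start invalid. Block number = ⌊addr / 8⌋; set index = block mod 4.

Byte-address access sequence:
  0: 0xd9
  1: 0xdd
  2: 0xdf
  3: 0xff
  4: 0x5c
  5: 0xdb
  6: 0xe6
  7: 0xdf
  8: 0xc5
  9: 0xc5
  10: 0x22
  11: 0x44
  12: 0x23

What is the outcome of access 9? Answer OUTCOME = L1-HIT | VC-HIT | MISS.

OUTCOME = L1-HIT

0: 0xd9 (blk 27, set 3) → MISS  vc=[]
1: 0xdd (blk 27, set 3) → L1-HIT  vc=[]
2: 0xdf (blk 27, set 3) → L1-HIT  vc=[]
3: 0xff (blk 31, set 3) → MISS  vc=[27]
4: 0x5c (blk 11, set 3) → MISS  vc=[27, 31]
5: 0xdb (blk 27, set 3) → VC-HIT  vc=[11, 31]
6: 0xe6 (blk 28, set 0) → MISS  vc=[11, 31]
7: 0xdf (blk 27, set 3) → L1-HIT  vc=[11, 31]
8: 0xc5 (blk 24, set 0) → MISS  vc=[11, 31, 28]
9: 0xc5 (blk 24, set 0) → L1-HIT  vc=[11, 31, 28]
10: 0x22 (blk 4, set 0) → MISS  vc=[11, 31, 28, 24]
11: 0x44 (blk 8, set 0) → MISS  vc=[11, 31, 28, 24, 4]
12: 0x23 (blk 4, set 0) → VC-HIT  vc=[11, 31, 28, 24, 8]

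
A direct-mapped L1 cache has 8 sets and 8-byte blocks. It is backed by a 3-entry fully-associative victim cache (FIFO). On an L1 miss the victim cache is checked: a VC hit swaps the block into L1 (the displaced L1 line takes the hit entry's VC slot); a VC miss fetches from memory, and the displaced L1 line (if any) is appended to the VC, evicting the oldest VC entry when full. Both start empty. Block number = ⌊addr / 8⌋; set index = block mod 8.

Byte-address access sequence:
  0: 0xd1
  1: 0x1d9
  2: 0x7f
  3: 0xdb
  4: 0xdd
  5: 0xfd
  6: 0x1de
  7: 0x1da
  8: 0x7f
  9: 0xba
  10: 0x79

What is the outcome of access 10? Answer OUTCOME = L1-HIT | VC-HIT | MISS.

OUTCOME = VC-HIT

  [0] addr=0xd1 blk=26 s=2: MISS | VC []
  [1] addr=0x1d9 blk=59 s=3: MISS | VC []
  [2] addr=0x7f blk=15 s=7: MISS | VC []
  [3] addr=0xdb blk=27 s=3: MISS | VC [59]
  [4] addr=0xdd blk=27 s=3: L1-HIT | VC [59]
  [5] addr=0xfd blk=31 s=7: MISS | VC [59, 15]
  [6] addr=0x1de blk=59 s=3: VC-HIT | VC [27, 15]
  [7] addr=0x1da blk=59 s=3: L1-HIT | VC [27, 15]
  [8] addr=0x7f blk=15 s=7: VC-HIT | VC [27, 31]
  [9] addr=0xba blk=23 s=7: MISS | VC [27, 31, 15]
  [10] addr=0x79 blk=15 s=7: VC-HIT | VC [27, 31, 23]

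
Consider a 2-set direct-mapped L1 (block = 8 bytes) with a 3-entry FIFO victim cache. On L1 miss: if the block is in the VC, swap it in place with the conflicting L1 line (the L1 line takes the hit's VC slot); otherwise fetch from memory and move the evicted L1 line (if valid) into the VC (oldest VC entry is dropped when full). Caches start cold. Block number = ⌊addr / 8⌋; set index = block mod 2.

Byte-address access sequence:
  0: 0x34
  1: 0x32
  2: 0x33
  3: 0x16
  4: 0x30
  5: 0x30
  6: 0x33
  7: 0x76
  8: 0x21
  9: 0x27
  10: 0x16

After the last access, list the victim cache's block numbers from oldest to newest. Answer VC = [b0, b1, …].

VC = [4, 6, 14]

0: 0x34 (blk 6, set 0) → MISS  vc=[]
1: 0x32 (blk 6, set 0) → L1-HIT  vc=[]
2: 0x33 (blk 6, set 0) → L1-HIT  vc=[]
3: 0x16 (blk 2, set 0) → MISS  vc=[6]
4: 0x30 (blk 6, set 0) → VC-HIT  vc=[2]
5: 0x30 (blk 6, set 0) → L1-HIT  vc=[2]
6: 0x33 (blk 6, set 0) → L1-HIT  vc=[2]
7: 0x76 (blk 14, set 0) → MISS  vc=[2, 6]
8: 0x21 (blk 4, set 0) → MISS  vc=[2, 6, 14]
9: 0x27 (blk 4, set 0) → L1-HIT  vc=[2, 6, 14]
10: 0x16 (blk 2, set 0) → VC-HIT  vc=[4, 6, 14]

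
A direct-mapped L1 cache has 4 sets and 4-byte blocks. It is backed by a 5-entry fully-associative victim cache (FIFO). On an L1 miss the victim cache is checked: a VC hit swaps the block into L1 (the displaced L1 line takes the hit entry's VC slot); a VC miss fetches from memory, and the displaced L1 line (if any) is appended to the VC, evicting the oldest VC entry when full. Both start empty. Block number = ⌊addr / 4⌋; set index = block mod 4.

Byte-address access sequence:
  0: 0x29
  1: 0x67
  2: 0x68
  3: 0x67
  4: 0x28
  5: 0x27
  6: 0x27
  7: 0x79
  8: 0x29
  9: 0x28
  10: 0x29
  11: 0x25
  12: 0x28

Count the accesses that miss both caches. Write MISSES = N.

MISSES = 5

0: 0x29 (blk 10, set 2) → MISS  vc=[]
1: 0x67 (blk 25, set 1) → MISS  vc=[]
2: 0x68 (blk 26, set 2) → MISS  vc=[10]
3: 0x67 (blk 25, set 1) → L1-HIT  vc=[10]
4: 0x28 (blk 10, set 2) → VC-HIT  vc=[26]
5: 0x27 (blk 9, set 1) → MISS  vc=[26, 25]
6: 0x27 (blk 9, set 1) → L1-HIT  vc=[26, 25]
7: 0x79 (blk 30, set 2) → MISS  vc=[26, 25, 10]
8: 0x29 (blk 10, set 2) → VC-HIT  vc=[26, 25, 30]
9: 0x28 (blk 10, set 2) → L1-HIT  vc=[26, 25, 30]
10: 0x29 (blk 10, set 2) → L1-HIT  vc=[26, 25, 30]
11: 0x25 (blk 9, set 1) → L1-HIT  vc=[26, 25, 30]
12: 0x28 (blk 10, set 2) → L1-HIT  vc=[26, 25, 30]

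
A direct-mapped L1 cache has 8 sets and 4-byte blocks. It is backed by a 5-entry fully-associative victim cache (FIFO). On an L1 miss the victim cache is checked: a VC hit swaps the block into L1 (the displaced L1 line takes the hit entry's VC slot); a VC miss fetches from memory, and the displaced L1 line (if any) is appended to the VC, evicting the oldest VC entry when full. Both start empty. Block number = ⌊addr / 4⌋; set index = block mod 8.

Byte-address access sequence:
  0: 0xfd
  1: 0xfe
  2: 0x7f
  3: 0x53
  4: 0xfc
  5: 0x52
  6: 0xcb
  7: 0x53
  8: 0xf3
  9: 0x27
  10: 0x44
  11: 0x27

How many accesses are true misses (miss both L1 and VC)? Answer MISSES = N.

MISSES = 7

0: 0xfd (blk 63, set 7) → MISS  vc=[]
1: 0xfe (blk 63, set 7) → L1-HIT  vc=[]
2: 0x7f (blk 31, set 7) → MISS  vc=[63]
3: 0x53 (blk 20, set 4) → MISS  vc=[63]
4: 0xfc (blk 63, set 7) → VC-HIT  vc=[31]
5: 0x52 (blk 20, set 4) → L1-HIT  vc=[31]
6: 0xcb (blk 50, set 2) → MISS  vc=[31]
7: 0x53 (blk 20, set 4) → L1-HIT  vc=[31]
8: 0xf3 (blk 60, set 4) → MISS  vc=[31, 20]
9: 0x27 (blk 9, set 1) → MISS  vc=[31, 20]
10: 0x44 (blk 17, set 1) → MISS  vc=[31, 20, 9]
11: 0x27 (blk 9, set 1) → VC-HIT  vc=[31, 20, 17]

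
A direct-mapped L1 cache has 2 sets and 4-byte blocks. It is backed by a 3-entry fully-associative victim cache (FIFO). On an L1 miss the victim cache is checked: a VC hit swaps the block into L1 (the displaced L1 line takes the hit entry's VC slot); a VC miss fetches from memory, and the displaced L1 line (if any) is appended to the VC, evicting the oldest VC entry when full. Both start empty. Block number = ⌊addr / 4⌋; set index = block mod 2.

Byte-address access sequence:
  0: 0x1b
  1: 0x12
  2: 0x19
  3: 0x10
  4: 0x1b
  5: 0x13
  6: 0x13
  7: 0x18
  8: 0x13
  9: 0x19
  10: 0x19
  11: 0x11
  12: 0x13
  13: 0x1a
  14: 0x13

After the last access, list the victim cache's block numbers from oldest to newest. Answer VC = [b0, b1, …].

  [0] addr=0x1b blk=6 s=0: MISS | VC []
  [1] addr=0x12 blk=4 s=0: MISS | VC [6]
  [2] addr=0x19 blk=6 s=0: VC-HIT | VC [4]
  [3] addr=0x10 blk=4 s=0: VC-HIT | VC [6]
  [4] addr=0x1b blk=6 s=0: VC-HIT | VC [4]
  [5] addr=0x13 blk=4 s=0: VC-HIT | VC [6]
  [6] addr=0x13 blk=4 s=0: L1-HIT | VC [6]
  [7] addr=0x18 blk=6 s=0: VC-HIT | VC [4]
  [8] addr=0x13 blk=4 s=0: VC-HIT | VC [6]
  [9] addr=0x19 blk=6 s=0: VC-HIT | VC [4]
  [10] addr=0x19 blk=6 s=0: L1-HIT | VC [4]
  [11] addr=0x11 blk=4 s=0: VC-HIT | VC [6]
  [12] addr=0x13 blk=4 s=0: L1-HIT | VC [6]
  [13] addr=0x1a blk=6 s=0: VC-HIT | VC [4]
  [14] addr=0x13 blk=4 s=0: VC-HIT | VC [6]

VC = [6]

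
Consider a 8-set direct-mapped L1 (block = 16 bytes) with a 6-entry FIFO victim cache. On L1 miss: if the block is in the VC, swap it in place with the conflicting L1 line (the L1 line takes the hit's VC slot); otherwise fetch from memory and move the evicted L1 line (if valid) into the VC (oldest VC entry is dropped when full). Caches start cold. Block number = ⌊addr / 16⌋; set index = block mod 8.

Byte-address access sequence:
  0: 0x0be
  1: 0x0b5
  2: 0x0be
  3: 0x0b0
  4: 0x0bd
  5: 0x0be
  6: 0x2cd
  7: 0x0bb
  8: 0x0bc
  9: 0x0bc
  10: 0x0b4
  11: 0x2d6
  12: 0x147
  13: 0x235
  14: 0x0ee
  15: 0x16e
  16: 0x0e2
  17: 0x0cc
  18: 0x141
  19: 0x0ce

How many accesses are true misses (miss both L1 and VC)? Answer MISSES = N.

  [0] addr=0xbe blk=11 s=3: MISS | VC []
  [1] addr=0xb5 blk=11 s=3: L1-HIT | VC []
  [2] addr=0xbe blk=11 s=3: L1-HIT | VC []
  [3] addr=0xb0 blk=11 s=3: L1-HIT | VC []
  [4] addr=0xbd blk=11 s=3: L1-HIT | VC []
  [5] addr=0xbe blk=11 s=3: L1-HIT | VC []
  [6] addr=0x2cd blk=44 s=4: MISS | VC []
  [7] addr=0xbb blk=11 s=3: L1-HIT | VC []
  [8] addr=0xbc blk=11 s=3: L1-HIT | VC []
  [9] addr=0xbc blk=11 s=3: L1-HIT | VC []
  [10] addr=0xb4 blk=11 s=3: L1-HIT | VC []
  [11] addr=0x2d6 blk=45 s=5: MISS | VC []
  [12] addr=0x147 blk=20 s=4: MISS | VC [44]
  [13] addr=0x235 blk=35 s=3: MISS | VC [44, 11]
  [14] addr=0xee blk=14 s=6: MISS | VC [44, 11]
  [15] addr=0x16e blk=22 s=6: MISS | VC [44, 11, 14]
  [16] addr=0xe2 blk=14 s=6: VC-HIT | VC [44, 11, 22]
  [17] addr=0xcc blk=12 s=4: MISS | VC [44, 11, 22, 20]
  [18] addr=0x141 blk=20 s=4: VC-HIT | VC [44, 11, 22, 12]
  [19] addr=0xce blk=12 s=4: VC-HIT | VC [44, 11, 22, 20]

MISSES = 8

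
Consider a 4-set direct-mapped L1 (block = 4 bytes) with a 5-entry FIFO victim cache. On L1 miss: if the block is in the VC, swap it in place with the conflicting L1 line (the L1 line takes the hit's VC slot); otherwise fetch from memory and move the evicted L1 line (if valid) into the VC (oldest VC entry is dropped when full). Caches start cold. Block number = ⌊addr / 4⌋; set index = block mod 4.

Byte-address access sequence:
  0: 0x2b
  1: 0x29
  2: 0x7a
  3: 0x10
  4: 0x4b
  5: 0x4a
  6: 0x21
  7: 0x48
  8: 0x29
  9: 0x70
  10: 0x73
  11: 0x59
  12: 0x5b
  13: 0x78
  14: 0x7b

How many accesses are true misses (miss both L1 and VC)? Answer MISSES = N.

MISSES = 7

0: 0x2b (blk 10, set 2) → MISS  vc=[]
1: 0x29 (blk 10, set 2) → L1-HIT  vc=[]
2: 0x7a (blk 30, set 2) → MISS  vc=[10]
3: 0x10 (blk 4, set 0) → MISS  vc=[10]
4: 0x4b (blk 18, set 2) → MISS  vc=[10, 30]
5: 0x4a (blk 18, set 2) → L1-HIT  vc=[10, 30]
6: 0x21 (blk 8, set 0) → MISS  vc=[10, 30, 4]
7: 0x48 (blk 18, set 2) → L1-HIT  vc=[10, 30, 4]
8: 0x29 (blk 10, set 2) → VC-HIT  vc=[18, 30, 4]
9: 0x70 (blk 28, set 0) → MISS  vc=[18, 30, 4, 8]
10: 0x73 (blk 28, set 0) → L1-HIT  vc=[18, 30, 4, 8]
11: 0x59 (blk 22, set 2) → MISS  vc=[18, 30, 4, 8, 10]
12: 0x5b (blk 22, set 2) → L1-HIT  vc=[18, 30, 4, 8, 10]
13: 0x78 (blk 30, set 2) → VC-HIT  vc=[18, 22, 4, 8, 10]
14: 0x7b (blk 30, set 2) → L1-HIT  vc=[18, 22, 4, 8, 10]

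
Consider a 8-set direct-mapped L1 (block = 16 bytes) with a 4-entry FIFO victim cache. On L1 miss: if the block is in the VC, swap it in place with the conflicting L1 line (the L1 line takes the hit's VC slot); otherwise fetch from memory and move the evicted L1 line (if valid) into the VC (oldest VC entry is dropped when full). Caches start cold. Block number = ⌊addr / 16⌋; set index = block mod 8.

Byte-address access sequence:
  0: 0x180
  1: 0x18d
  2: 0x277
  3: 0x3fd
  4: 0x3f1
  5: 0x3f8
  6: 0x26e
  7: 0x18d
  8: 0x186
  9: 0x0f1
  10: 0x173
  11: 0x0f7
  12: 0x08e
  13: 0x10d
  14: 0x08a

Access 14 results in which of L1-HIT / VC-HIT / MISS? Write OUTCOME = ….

  [0] addr=0x180 blk=24 s=0: MISS | VC []
  [1] addr=0x18d blk=24 s=0: L1-HIT | VC []
  [2] addr=0x277 blk=39 s=7: MISS | VC []
  [3] addr=0x3fd blk=63 s=7: MISS | VC [39]
  [4] addr=0x3f1 blk=63 s=7: L1-HIT | VC [39]
  [5] addr=0x3f8 blk=63 s=7: L1-HIT | VC [39]
  [6] addr=0x26e blk=38 s=6: MISS | VC [39]
  [7] addr=0x18d blk=24 s=0: L1-HIT | VC [39]
  [8] addr=0x186 blk=24 s=0: L1-HIT | VC [39]
  [9] addr=0xf1 blk=15 s=7: MISS | VC [39, 63]
  [10] addr=0x173 blk=23 s=7: MISS | VC [39, 63, 15]
  [11] addr=0xf7 blk=15 s=7: VC-HIT | VC [39, 63, 23]
  [12] addr=0x8e blk=8 s=0: MISS | VC [39, 63, 23, 24]
  [13] addr=0x10d blk=16 s=0: MISS | VC [63, 23, 24, 8]
  [14] addr=0x8a blk=8 s=0: VC-HIT | VC [63, 23, 24, 16]

OUTCOME = VC-HIT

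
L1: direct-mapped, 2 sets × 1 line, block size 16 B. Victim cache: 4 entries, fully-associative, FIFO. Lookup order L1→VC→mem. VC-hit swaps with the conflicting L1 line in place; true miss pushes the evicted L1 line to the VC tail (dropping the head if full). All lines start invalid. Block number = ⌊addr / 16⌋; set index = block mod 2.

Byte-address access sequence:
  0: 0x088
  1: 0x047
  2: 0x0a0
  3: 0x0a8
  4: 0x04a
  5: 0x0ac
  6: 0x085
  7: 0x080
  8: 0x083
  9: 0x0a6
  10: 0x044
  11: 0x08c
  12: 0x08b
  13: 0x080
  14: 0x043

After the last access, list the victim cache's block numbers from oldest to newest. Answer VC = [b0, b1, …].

VC = [8, 10]

  [0] addr=0x88 blk=8 s=0: MISS | VC []
  [1] addr=0x47 blk=4 s=0: MISS | VC [8]
  [2] addr=0xa0 blk=10 s=0: MISS | VC [8, 4]
  [3] addr=0xa8 blk=10 s=0: L1-HIT | VC [8, 4]
  [4] addr=0x4a blk=4 s=0: VC-HIT | VC [8, 10]
  [5] addr=0xac blk=10 s=0: VC-HIT | VC [8, 4]
  [6] addr=0x85 blk=8 s=0: VC-HIT | VC [10, 4]
  [7] addr=0x80 blk=8 s=0: L1-HIT | VC [10, 4]
  [8] addr=0x83 blk=8 s=0: L1-HIT | VC [10, 4]
  [9] addr=0xa6 blk=10 s=0: VC-HIT | VC [8, 4]
  [10] addr=0x44 blk=4 s=0: VC-HIT | VC [8, 10]
  [11] addr=0x8c blk=8 s=0: VC-HIT | VC [4, 10]
  [12] addr=0x8b blk=8 s=0: L1-HIT | VC [4, 10]
  [13] addr=0x80 blk=8 s=0: L1-HIT | VC [4, 10]
  [14] addr=0x43 blk=4 s=0: VC-HIT | VC [8, 10]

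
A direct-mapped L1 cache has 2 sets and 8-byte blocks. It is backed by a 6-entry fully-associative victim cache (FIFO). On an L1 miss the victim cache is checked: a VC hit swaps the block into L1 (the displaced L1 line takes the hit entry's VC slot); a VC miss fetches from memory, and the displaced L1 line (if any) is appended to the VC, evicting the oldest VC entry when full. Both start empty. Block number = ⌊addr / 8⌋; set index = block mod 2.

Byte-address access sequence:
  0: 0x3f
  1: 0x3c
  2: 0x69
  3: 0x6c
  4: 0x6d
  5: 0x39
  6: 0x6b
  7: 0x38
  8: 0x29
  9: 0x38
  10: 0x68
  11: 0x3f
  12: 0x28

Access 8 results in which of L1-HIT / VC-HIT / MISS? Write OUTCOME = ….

OUTCOME = MISS

  [0] addr=0x3f blk=7 s=1: MISS | VC []
  [1] addr=0x3c blk=7 s=1: L1-HIT | VC []
  [2] addr=0x69 blk=13 s=1: MISS | VC [7]
  [3] addr=0x6c blk=13 s=1: L1-HIT | VC [7]
  [4] addr=0x6d blk=13 s=1: L1-HIT | VC [7]
  [5] addr=0x39 blk=7 s=1: VC-HIT | VC [13]
  [6] addr=0x6b blk=13 s=1: VC-HIT | VC [7]
  [7] addr=0x38 blk=7 s=1: VC-HIT | VC [13]
  [8] addr=0x29 blk=5 s=1: MISS | VC [13, 7]
  [9] addr=0x38 blk=7 s=1: VC-HIT | VC [13, 5]
  [10] addr=0x68 blk=13 s=1: VC-HIT | VC [7, 5]
  [11] addr=0x3f blk=7 s=1: VC-HIT | VC [13, 5]
  [12] addr=0x28 blk=5 s=1: VC-HIT | VC [13, 7]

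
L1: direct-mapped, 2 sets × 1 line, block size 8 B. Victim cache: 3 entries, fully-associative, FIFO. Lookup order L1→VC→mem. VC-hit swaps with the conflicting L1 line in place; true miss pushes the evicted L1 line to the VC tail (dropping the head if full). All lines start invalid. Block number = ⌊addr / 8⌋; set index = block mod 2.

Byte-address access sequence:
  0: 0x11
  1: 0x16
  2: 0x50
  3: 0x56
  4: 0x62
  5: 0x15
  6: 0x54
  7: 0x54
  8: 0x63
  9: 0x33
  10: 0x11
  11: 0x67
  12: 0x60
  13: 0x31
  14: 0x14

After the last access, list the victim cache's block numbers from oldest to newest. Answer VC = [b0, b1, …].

#0 0x11→b2/s0 MISS; vc=[]
#1 0x16→b2/s0 L1-HIT; vc=[]
#2 0x50→b10/s0 MISS; vc=[2]
#3 0x56→b10/s0 L1-HIT; vc=[2]
#4 0x62→b12/s0 MISS; vc=[2,10]
#5 0x15→b2/s0 VC-HIT; vc=[12,10]
#6 0x54→b10/s0 VC-HIT; vc=[12,2]
#7 0x54→b10/s0 L1-HIT; vc=[12,2]
#8 0x63→b12/s0 VC-HIT; vc=[10,2]
#9 0x33→b6/s0 MISS; vc=[10,2,12]
#10 0x11→b2/s0 VC-HIT; vc=[10,6,12]
#11 0x67→b12/s0 VC-HIT; vc=[10,6,2]
#12 0x60→b12/s0 L1-HIT; vc=[10,6,2]
#13 0x31→b6/s0 VC-HIT; vc=[10,12,2]
#14 0x14→b2/s0 VC-HIT; vc=[10,12,6]

VC = [10, 12, 6]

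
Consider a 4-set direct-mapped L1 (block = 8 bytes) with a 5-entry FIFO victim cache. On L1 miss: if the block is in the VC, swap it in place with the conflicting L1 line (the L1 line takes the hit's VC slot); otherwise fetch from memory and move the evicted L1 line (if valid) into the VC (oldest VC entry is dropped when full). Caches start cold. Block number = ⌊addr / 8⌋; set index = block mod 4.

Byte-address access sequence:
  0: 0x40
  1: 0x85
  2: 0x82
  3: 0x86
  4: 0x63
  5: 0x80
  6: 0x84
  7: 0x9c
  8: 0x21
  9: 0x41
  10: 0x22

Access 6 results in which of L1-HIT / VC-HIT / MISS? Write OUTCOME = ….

OUTCOME = L1-HIT

  [0] addr=0x40 blk=8 s=0: MISS | VC []
  [1] addr=0x85 blk=16 s=0: MISS | VC [8]
  [2] addr=0x82 blk=16 s=0: L1-HIT | VC [8]
  [3] addr=0x86 blk=16 s=0: L1-HIT | VC [8]
  [4] addr=0x63 blk=12 s=0: MISS | VC [8, 16]
  [5] addr=0x80 blk=16 s=0: VC-HIT | VC [8, 12]
  [6] addr=0x84 blk=16 s=0: L1-HIT | VC [8, 12]
  [7] addr=0x9c blk=19 s=3: MISS | VC [8, 12]
  [8] addr=0x21 blk=4 s=0: MISS | VC [8, 12, 16]
  [9] addr=0x41 blk=8 s=0: VC-HIT | VC [4, 12, 16]
  [10] addr=0x22 blk=4 s=0: VC-HIT | VC [8, 12, 16]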